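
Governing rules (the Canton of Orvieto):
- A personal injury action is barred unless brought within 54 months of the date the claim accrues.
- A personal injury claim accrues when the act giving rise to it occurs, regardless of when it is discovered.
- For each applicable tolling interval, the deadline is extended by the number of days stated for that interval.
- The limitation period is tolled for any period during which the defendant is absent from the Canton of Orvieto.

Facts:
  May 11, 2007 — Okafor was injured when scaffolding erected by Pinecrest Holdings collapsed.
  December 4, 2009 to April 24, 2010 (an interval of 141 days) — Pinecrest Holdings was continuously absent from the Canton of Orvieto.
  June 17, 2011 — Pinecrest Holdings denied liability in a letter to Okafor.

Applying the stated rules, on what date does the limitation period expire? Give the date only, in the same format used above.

March 31, 2012

The claim accrued on May 11, 2007, the date of the act.
Adding the 54 months base period to May 11, 2007 gives a deadline of November 11, 2011, before any tolling.
The period was tolled for 141 days by the defendant's absence from the jurisdiction (December 4, 2009 to April 24, 2010), pushing the deadline to March 31, 2012.
The other events in the timeline have no effect on the limitation period under the stated rules.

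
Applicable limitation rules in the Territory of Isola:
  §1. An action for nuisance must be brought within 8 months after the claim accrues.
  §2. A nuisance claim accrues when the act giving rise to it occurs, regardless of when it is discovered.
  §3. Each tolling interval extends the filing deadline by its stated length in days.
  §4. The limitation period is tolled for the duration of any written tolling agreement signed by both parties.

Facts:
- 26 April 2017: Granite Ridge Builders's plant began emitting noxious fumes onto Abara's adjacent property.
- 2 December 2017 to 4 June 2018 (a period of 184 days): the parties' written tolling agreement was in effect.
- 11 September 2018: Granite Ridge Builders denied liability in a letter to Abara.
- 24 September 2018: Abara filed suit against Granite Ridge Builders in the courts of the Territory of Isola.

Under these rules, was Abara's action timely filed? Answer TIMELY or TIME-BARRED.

The claim accrued on 26 April 2017, the date of the act.
The untolled deadline — 8 months after 26 April 2017 — is 26 December 2017.
Because the written tolling agreement ran from 2 December 2017 to 4 June 2018, the deadline is extended by 184 days to 28 June 2018.
Nothing else in the chronology tolls or restarts the period.
The 24 September 2018 filing falls after the 28 June 2018 deadline; the claim is time-barred.

TIME-BARRED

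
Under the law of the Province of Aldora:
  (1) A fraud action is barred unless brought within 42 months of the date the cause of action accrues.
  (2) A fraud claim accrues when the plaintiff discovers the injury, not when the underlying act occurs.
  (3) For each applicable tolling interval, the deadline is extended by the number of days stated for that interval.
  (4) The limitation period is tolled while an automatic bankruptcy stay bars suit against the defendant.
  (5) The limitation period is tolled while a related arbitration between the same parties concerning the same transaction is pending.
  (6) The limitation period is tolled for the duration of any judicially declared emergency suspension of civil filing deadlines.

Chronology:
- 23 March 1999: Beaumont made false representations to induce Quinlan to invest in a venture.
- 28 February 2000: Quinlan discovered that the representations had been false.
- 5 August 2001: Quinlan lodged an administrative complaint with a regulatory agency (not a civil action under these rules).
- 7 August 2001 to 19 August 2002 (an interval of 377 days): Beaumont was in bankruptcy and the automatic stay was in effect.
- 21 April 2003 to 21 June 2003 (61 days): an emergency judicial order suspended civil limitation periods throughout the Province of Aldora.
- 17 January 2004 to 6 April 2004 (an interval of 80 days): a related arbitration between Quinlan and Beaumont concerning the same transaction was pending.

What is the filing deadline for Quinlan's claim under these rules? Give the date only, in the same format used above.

27 January 2005

The claim did not accrue until Quinlan discovered the injury on 28 February 2000; the 23 March 1999 act date does not start the clock under the stated rule.
Adding the 42 months base period to 28 February 2000 gives a deadline of 28 August 2003, before any tolling.
The automatic bankruptcy stay from 7 August 2001 to 19 August 2002 tolled the period for 377 days, extending the deadline to 8 September 2004.
The period was tolled for 61 days by the emergency suspension of filing deadlines (21 April 2003 to 21 June 2003), pushing the deadline to 8 November 2004.
The pending related arbitration from 17 January 2004 to 6 April 2004 tolled the period for 80 days, extending the deadline to 27 January 2005.
Nothing else in the chronology tolls or restarts the period.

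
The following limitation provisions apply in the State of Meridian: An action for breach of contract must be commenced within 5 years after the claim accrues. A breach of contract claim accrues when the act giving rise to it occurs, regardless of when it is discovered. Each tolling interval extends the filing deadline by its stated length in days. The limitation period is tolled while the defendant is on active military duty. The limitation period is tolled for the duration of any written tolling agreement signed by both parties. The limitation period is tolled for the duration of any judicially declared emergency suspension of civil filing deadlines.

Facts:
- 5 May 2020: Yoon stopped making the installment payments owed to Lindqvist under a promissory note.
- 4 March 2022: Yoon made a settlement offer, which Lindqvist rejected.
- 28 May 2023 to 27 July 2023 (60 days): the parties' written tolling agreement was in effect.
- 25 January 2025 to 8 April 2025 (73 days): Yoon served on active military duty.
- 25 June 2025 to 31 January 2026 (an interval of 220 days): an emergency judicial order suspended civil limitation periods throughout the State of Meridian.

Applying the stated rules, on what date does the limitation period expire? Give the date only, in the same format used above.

23 April 2026

The limitation period began to run on 5 May 2020.
The untolled deadline — 5 years after 5 May 2020 — is 5 May 2025.
Because the written tolling agreement ran from 28 May 2023 to 27 July 2023, the deadline is extended by 60 days to 4 July 2025.
Because the defendant's active military service ran from 25 January 2025 to 8 April 2025, the deadline is extended by 73 days to 15 September 2025.
Because the emergency suspension of filing deadlines ran from 25 June 2025 to 31 January 2026, the deadline is extended by 220 days to 23 April 2026.
None of the other events listed affects the running of the period under the stated rules.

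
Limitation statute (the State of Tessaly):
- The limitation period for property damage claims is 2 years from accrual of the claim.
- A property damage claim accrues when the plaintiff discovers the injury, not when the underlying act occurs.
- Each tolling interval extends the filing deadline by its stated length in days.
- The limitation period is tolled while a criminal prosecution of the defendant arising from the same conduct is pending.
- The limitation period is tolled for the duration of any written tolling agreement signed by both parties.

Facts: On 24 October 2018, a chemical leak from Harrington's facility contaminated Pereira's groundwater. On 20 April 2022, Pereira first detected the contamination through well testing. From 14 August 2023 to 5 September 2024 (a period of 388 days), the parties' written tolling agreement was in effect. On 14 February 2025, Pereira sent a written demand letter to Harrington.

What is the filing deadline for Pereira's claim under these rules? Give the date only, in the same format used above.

13 May 2025

The claim did not accrue until Pereira discovered the injury on 20 April 2022; the 24 October 2018 act date does not start the clock under the stated rule.
The untolled deadline — 2 years after 20 April 2022 — is 20 April 2024.
The period was tolled for 388 days by the written tolling agreement (14 August 2023 to 5 September 2024), pushing the deadline to 13 May 2025.
The other events in the timeline have no effect on the limitation period under the stated rules.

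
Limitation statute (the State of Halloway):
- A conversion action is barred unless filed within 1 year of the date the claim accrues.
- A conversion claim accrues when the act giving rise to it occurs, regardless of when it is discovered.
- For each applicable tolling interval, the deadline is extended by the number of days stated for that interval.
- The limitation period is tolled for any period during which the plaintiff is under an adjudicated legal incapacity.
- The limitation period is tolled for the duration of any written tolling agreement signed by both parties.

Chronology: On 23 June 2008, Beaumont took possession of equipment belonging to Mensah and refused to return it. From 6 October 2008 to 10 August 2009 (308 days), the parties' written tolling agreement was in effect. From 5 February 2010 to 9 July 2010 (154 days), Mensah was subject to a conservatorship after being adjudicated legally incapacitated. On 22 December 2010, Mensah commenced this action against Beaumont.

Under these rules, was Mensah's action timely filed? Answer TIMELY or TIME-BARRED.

TIME-BARRED

The claim accrued on 23 June 2008, the date of the act.
1 year from 23 June 2008 is 23 June 2009.
The period was tolled for 308 days by the written tolling agreement (6 October 2008 to 10 August 2009), pushing the deadline to 27 April 2010.
The period was tolled for 154 days by the plaintiff's legal incapacity (5 February 2010 to 9 July 2010), pushing the deadline to 28 September 2010.
The 22 December 2010 filing falls after the 28 September 2010 deadline; the claim is time-barred.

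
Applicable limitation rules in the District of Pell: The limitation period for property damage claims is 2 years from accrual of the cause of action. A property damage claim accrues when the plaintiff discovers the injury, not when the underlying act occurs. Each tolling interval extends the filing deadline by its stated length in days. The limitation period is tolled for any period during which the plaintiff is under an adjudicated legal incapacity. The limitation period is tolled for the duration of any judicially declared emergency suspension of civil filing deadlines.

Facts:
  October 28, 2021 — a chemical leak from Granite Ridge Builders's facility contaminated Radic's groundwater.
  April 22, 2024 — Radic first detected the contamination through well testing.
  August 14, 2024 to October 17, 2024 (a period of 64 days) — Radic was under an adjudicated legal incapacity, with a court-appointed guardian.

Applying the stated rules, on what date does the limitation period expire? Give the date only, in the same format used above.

June 25, 2026

The claim did not accrue until Radic discovered the injury on April 22, 2024; the October 28, 2021 act date does not start the clock under the stated rule.
Adding the 2 years base period to April 22, 2024 gives a deadline of April 22, 2026, before any tolling.
The plaintiff's legal incapacity from August 14, 2024 to October 17, 2024 tolled the period for 64 days, extending the deadline to June 25, 2026.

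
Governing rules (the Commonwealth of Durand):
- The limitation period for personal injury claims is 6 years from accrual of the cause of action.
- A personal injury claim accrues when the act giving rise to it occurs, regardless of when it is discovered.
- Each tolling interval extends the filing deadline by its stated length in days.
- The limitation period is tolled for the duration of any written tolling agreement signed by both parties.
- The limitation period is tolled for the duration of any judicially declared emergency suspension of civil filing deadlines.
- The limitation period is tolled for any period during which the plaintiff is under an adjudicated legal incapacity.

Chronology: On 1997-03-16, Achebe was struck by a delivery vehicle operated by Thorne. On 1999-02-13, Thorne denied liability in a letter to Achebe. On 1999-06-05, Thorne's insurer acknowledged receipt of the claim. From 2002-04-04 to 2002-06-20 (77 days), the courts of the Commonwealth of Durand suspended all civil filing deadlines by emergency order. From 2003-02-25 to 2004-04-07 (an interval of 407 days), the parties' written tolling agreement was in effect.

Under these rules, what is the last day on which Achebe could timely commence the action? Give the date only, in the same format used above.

2004-07-12

The claim accrued on 1997-03-16, when the wrongful act occurred.
Adding the 6 years base period to 1997-03-16 gives a deadline of 2003-03-16, before any tolling.
The period was tolled for 77 days by the emergency suspension of filing deadlines (2002-04-04 to 2002-06-20), pushing the deadline to 2003-06-01.
The written tolling agreement from 2003-02-25 to 2004-04-07 tolled the period for 407 days, extending the deadline to 2004-07-12.
None of the other events listed affects the running of the period under the stated rules.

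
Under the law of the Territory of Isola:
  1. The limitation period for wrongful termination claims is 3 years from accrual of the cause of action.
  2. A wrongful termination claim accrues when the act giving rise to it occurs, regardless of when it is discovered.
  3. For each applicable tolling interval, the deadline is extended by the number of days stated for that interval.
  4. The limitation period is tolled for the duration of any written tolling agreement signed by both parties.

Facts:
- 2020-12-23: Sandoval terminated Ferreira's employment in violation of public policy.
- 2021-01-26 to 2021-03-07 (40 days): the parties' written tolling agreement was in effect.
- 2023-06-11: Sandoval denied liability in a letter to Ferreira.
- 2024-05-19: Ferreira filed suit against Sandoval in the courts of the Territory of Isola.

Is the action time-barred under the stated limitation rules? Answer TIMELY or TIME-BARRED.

The cause of action accrued on 2020-12-23, the date of the act.
3 years from 2020-12-23 is 2023-12-23.
The written tolling agreement from 2021-01-26 to 2021-03-07 tolled the period for 40 days, extending the deadline to 2024-02-01.
Nothing else in the chronology tolls or restarts the period.
Ferreira filed on 2024-05-19, after the 2024-02-01 deadline, so the action is time-barred.

TIME-BARRED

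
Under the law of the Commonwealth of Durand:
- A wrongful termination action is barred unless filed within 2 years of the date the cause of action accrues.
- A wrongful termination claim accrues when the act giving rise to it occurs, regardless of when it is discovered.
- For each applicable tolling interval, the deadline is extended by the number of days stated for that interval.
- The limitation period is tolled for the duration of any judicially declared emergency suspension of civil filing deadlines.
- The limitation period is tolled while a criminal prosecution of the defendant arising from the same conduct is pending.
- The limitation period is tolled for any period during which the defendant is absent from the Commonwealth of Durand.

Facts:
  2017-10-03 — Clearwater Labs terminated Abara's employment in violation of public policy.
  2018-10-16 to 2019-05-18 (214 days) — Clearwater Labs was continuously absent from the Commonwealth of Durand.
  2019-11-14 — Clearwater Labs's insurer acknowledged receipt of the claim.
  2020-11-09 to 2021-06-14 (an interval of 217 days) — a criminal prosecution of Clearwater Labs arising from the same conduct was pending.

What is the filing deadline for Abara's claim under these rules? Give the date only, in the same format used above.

The limitation period began to run on 2017-10-03.
The untolled deadline — 2 years after 2017-10-03 — is 2019-10-03.
The period was tolled for 214 days by the defendant's absence from the jurisdiction (2018-10-16 to 2019-05-18), pushing the deadline to 2020-05-04.
The pending criminal prosecution starting 2020-11-09 came too late — the period had run on 2020-05-04 — and so does not extend the deadline.
Nothing else in the chronology tolls or restarts the period.

2020-05-04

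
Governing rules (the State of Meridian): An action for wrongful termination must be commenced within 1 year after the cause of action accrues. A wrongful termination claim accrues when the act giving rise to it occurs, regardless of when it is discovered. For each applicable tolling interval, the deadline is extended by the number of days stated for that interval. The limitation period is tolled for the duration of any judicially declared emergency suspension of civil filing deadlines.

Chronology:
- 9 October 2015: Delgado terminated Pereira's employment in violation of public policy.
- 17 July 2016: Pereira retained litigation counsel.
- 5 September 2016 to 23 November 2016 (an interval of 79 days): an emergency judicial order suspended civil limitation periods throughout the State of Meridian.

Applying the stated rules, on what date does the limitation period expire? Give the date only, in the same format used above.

27 December 2016

The limitation period began to run on 9 October 2015.
Adding the 1 year base period to 9 October 2015 gives a deadline of 9 October 2016, before any tolling.
Because the emergency suspension of filing deadlines ran from 5 September 2016 to 23 November 2016, the deadline is extended by 79 days to 27 December 2016.
None of the other events listed affects the running of the period under the stated rules.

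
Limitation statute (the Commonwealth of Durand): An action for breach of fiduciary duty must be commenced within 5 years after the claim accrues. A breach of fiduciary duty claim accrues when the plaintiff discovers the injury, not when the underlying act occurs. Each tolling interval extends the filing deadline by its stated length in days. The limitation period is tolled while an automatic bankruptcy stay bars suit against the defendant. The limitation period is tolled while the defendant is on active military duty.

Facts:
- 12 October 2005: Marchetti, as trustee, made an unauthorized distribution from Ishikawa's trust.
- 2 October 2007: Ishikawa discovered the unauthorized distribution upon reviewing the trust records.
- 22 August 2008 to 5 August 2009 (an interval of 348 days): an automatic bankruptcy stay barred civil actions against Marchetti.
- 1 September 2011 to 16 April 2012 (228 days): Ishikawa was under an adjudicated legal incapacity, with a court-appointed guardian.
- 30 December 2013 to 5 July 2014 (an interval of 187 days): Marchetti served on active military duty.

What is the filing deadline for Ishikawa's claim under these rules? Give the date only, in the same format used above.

The claim did not accrue until Ishikawa discovered the injury on 2 October 2007; the 12 October 2005 act date does not start the clock under the stated rule.
Adding the 5 years base period to 2 October 2007 gives a deadline of 2 October 2012, before any tolling.
Because the automatic bankruptcy stay ran from 22 August 2008 to 5 August 2009, the deadline is extended by 348 days to 15 September 2013.
The defendant's active military service from 30 December 2013 to 5 July 2014 began after the period had already run on 15 September 2013, so it has no tolling effect.
The plaintiff's legal incapacity from 1 September 2011 to 16 April 2012 does not toll the period, because no stated rule makes the plaintiff's incapacity a tolling event.

15 September 2013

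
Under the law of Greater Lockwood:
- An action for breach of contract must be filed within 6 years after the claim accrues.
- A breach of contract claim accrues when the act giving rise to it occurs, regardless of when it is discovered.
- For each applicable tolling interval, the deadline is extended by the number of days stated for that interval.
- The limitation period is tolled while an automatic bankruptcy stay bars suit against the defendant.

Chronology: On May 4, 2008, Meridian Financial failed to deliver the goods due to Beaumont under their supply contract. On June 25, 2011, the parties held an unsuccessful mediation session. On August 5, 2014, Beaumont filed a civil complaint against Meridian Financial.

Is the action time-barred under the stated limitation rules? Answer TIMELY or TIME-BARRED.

The limitation period began to run on May 4, 2008.
Adding the 6 years base period to May 4, 2008 gives a deadline of May 4, 2014, before any tolling.
None of the other events listed affects the running of the period under the stated rules.
Filing on August 5, 2014 missed the May 4, 2014 deadline — the action is time-barred.

TIME-BARRED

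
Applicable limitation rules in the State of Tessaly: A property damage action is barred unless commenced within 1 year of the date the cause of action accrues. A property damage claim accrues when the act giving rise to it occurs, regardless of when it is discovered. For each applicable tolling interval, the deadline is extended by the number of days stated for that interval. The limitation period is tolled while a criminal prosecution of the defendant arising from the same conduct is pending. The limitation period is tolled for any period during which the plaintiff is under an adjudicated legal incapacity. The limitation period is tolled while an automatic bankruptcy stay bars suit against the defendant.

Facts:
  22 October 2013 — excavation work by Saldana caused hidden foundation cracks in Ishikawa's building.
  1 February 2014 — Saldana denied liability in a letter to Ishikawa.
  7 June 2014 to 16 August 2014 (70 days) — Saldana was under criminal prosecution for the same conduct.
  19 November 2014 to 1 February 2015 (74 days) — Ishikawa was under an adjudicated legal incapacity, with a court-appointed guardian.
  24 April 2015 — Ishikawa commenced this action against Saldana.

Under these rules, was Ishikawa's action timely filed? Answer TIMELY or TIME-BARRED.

TIME-BARRED

The limitation period began to run on 22 October 2013.
1 year from 22 October 2013 is 22 October 2014.
The pending criminal prosecution from 7 June 2014 to 16 August 2014 tolled the period for 70 days, extending the deadline to 31 December 2014.
The plaintiff's legal incapacity from 19 November 2014 to 1 February 2015 tolled the period for 74 days, extending the deadline to 15 March 2015.
The other events in the timeline have no effect on the limitation period under the stated rules.
Ishikawa filed on 24 April 2015, after the 15 March 2015 deadline, so the action is time-barred.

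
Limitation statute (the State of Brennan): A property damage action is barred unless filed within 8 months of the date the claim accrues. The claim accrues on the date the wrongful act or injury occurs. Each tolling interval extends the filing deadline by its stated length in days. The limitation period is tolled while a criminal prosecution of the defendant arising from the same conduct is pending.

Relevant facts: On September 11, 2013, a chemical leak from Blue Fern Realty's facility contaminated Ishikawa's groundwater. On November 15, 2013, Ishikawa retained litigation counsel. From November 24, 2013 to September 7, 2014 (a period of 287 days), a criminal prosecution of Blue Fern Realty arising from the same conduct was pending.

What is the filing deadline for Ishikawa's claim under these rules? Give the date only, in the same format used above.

February 22, 2015

The claim accrued on September 11, 2013, the date of the act.
8 months from September 11, 2013 is May 11, 2014.
The pending criminal prosecution from November 24, 2013 to September 7, 2014 tolled the period for 287 days, extending the deadline to February 22, 2015.
Nothing else in the chronology tolls or restarts the period.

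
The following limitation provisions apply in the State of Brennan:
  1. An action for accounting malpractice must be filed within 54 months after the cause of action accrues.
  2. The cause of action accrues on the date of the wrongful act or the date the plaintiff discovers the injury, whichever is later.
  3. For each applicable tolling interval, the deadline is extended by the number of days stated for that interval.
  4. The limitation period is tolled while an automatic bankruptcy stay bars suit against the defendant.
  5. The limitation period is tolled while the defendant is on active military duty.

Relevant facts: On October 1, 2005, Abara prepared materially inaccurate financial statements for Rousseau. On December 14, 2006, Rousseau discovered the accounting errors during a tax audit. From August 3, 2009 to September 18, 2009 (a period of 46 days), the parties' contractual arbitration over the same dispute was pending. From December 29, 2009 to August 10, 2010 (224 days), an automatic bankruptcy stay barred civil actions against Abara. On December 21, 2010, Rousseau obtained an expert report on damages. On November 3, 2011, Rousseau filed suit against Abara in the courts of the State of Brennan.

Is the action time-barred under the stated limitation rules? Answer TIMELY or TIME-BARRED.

The claim accrued on December 14, 2006 — the later of the October 1, 2005 act and the December 14, 2006 discovery.
The untolled deadline — 54 months after December 14, 2006 — is June 14, 2011.
The period was tolled for 224 days by the automatic bankruptcy stay (December 29, 2009 to August 10, 2010), pushing the deadline to January 24, 2012.
Although a pending arbitration ran from August 3, 2009 to September 18, 2009, the stated rules do not make that a tolling event, so it is disregarded.
Nothing else in the chronology tolls or restarts the period.
The November 3, 2011 filing precedes the January 24, 2012 deadline; the claim is timely.

TIMELY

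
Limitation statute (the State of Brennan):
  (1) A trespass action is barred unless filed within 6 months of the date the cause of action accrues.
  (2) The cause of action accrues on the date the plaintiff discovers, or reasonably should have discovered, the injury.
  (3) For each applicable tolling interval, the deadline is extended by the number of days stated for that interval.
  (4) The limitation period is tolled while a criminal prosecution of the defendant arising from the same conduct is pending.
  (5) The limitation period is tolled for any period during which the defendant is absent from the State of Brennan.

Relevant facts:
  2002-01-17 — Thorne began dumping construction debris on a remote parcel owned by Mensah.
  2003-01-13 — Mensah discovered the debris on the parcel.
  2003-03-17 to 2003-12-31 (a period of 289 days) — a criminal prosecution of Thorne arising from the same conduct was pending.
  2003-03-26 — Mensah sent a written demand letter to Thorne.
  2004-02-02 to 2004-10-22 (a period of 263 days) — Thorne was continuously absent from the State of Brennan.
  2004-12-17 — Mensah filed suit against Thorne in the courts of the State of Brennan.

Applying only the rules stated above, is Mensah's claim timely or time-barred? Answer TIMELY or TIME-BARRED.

TIMELY

Accrual is tied to discovery, so the period began on 2003-01-13 rather than on 2002-01-17 when the act occurred.
6 months from 2003-01-13 is 2003-07-13.
Because the pending criminal prosecution ran from 2003-03-17 to 2003-12-31, the deadline is extended by 289 days to 2004-04-27.
The defendant's absence from the jurisdiction from 2004-02-02 to 2004-10-22 tolled the period for 263 days, extending the deadline to 2005-01-15.
Nothing else in the chronology tolls or restarts the period.
The 2004-12-17 filing precedes the 2005-01-15 deadline; the claim is timely.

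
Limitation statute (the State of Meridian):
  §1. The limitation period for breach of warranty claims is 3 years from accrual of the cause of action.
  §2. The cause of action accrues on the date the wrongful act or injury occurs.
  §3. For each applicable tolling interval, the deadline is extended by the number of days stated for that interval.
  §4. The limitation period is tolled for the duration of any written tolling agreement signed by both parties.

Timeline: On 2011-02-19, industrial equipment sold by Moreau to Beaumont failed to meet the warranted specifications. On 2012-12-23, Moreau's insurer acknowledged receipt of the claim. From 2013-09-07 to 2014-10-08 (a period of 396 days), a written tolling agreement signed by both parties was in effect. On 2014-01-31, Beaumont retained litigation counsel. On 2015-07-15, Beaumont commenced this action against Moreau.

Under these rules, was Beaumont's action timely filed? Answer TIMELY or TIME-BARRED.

TIME-BARRED

The cause of action accrued on 2011-02-19, the date of the act.
The untolled deadline — 3 years after 2011-02-19 — is 2014-02-19.
The period was tolled for 396 days by the written tolling agreement (2013-09-07 to 2014-10-08), pushing the deadline to 2015-03-22.
The other events in the timeline have no effect on the limitation period under the stated rules.
Filing on 2015-07-15 missed the 2015-03-22 deadline — the action is time-barred.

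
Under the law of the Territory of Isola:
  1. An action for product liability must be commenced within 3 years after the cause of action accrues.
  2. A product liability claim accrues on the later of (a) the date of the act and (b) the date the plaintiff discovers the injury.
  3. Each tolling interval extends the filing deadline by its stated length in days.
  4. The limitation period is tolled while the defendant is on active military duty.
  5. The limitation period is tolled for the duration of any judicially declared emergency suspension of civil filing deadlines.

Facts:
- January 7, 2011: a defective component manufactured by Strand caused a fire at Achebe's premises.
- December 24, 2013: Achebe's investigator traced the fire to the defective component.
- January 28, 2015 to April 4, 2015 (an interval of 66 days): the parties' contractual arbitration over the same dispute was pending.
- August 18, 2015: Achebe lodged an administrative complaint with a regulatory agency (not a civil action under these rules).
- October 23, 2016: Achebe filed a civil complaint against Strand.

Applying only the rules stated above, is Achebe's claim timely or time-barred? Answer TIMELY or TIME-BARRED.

Because discovery on December 24, 2013 post-dates the January 7, 2011 act, accrual under the later-of rule falls on December 24, 2013.
3 years from December 24, 2013 is December 24, 2016.
Although a pending arbitration ran from January 28, 2015 to April 4, 2015, the stated rules do not make that a tolling event, so it is disregarded.
The other events in the timeline have no effect on the limitation period under the stated rules.
The October 23, 2016 filing precedes the December 24, 2016 deadline; the claim is timely.

TIMELY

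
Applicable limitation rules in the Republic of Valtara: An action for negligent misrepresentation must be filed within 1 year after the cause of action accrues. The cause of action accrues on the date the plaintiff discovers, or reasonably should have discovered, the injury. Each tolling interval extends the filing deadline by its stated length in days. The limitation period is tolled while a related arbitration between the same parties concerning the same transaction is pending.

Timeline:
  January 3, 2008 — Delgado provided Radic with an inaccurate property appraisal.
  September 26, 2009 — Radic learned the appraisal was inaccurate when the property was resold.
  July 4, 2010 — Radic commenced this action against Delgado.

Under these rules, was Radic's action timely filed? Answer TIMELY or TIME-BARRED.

Under the discovery rule, the claim accrued on September 26, 2009, when Radic discovered the injury — not on the January 3, 2008 date of the underlying act.
Adding the 1 year base period to September 26, 2009 gives a deadline of September 26, 2010, before any tolling.
Radic filed on July 4, 2010, before the September 26, 2010 deadline, so the action is timely.

TIMELY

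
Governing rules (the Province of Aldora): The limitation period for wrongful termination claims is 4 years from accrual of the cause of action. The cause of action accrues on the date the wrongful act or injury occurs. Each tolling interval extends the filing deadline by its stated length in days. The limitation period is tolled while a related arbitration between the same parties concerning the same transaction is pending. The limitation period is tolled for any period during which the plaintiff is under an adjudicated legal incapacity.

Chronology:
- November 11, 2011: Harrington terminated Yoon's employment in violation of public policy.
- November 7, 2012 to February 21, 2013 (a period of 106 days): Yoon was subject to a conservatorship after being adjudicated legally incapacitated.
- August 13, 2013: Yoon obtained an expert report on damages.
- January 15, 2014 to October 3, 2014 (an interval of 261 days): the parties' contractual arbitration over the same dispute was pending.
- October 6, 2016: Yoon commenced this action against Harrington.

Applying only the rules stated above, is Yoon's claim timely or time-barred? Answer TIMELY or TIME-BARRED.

The claim accrued on November 11, 2011, when the wrongful act occurred.
4 years from November 11, 2011 is November 11, 2015.
Because the plaintiff's legal incapacity ran from November 7, 2012 to February 21, 2013, the deadline is extended by 106 days to February 25, 2016.
The pending related arbitration from January 15, 2014 to October 3, 2014 tolled the period for 261 days, extending the deadline to November 12, 2016.
The other events in the timeline have no effect on the limitation period under the stated rules.
Filing on October 6, 2016 beat the November 12, 2016 deadline — the action is timely.

TIMELY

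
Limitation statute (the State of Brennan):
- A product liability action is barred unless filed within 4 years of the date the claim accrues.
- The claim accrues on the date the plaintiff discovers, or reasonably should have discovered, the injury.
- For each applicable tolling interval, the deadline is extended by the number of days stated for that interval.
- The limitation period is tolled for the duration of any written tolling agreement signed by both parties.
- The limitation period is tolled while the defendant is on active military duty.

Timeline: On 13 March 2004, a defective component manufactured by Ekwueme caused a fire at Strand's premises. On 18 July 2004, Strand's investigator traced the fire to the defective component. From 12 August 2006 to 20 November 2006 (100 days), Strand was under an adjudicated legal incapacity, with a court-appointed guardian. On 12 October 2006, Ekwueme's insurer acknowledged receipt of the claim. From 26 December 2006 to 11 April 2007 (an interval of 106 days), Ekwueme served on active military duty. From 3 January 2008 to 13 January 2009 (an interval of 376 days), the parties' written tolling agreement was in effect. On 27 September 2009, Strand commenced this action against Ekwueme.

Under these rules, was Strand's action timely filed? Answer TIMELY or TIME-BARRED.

TIMELY

Accrual is tied to discovery, so the period began on 18 July 2004 rather than on 13 March 2004 when the act occurred.
The untolled deadline — 4 years after 18 July 2004 — is 18 July 2008.
The defendant's active military service from 26 December 2006 to 11 April 2007 tolled the period for 106 days, extending the deadline to 1 November 2008.
The written tolling agreement from 3 January 2008 to 13 January 2009 tolled the period for 376 days, extending the deadline to 12 November 2009.
The plaintiff's legal incapacity from 12 August 2006 to 20 November 2006 does not toll the period, because no stated rule makes the plaintiff's incapacity a tolling event.
The other events in the timeline have no effect on the limitation period under the stated rules.
The 27 September 2009 filing precedes the 12 November 2009 deadline; the claim is timely.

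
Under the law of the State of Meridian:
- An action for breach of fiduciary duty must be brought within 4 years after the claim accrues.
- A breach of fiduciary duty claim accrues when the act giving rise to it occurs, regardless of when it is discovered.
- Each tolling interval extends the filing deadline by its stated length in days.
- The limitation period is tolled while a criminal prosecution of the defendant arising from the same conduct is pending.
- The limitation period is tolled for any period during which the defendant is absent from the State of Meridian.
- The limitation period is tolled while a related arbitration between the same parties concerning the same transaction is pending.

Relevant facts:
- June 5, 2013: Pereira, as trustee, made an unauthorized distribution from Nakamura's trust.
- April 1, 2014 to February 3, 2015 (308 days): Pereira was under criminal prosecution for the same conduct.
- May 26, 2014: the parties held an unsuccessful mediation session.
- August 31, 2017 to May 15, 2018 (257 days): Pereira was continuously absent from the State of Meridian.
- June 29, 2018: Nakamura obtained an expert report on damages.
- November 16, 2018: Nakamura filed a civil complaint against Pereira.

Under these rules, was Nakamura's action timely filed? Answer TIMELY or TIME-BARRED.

The claim accrued on June 5, 2013, when the wrongful act occurred.
4 years from June 5, 2013 is June 5, 2017.
Because the pending criminal prosecution ran from April 1, 2014 to February 3, 2015, the deadline is extended by 308 days to April 9, 2018.
Because the defendant's absence from the jurisdiction ran from August 31, 2017 to May 15, 2018, the deadline is extended by 257 days to December 22, 2018.
None of the other events listed affects the running of the period under the stated rules.
Filing on November 16, 2018 beat the December 22, 2018 deadline — the action is timely.

TIMELY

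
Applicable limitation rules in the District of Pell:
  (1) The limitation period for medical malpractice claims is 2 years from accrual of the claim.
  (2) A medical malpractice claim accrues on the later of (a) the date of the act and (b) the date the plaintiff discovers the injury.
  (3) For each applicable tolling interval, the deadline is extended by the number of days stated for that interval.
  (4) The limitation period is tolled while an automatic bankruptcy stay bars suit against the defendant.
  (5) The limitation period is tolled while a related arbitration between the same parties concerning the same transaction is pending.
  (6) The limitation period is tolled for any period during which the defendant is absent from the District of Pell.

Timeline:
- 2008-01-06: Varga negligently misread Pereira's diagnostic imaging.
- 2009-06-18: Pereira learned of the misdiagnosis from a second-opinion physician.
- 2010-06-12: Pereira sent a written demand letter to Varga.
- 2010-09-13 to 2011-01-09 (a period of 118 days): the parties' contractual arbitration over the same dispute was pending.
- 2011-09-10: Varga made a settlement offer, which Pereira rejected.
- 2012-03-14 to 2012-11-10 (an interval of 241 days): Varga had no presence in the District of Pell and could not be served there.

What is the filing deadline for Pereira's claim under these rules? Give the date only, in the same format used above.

2011-10-14

Taking the later of the act (2008-01-06) and discovery (2009-06-18), the claim accrued on 2009-06-18.
The untolled deadline — 2 years after 2009-06-18 — is 2011-06-18.
The pending related arbitration from 2010-09-13 to 2011-01-09 tolled the period for 118 days, extending the deadline to 2011-10-14.
By the time the defendant's absence from the jurisdiction began on 2012-03-14, the limitation period had already expired on 2011-10-14; that interval cannot revive it.
None of the other events listed affects the running of the period under the stated rules.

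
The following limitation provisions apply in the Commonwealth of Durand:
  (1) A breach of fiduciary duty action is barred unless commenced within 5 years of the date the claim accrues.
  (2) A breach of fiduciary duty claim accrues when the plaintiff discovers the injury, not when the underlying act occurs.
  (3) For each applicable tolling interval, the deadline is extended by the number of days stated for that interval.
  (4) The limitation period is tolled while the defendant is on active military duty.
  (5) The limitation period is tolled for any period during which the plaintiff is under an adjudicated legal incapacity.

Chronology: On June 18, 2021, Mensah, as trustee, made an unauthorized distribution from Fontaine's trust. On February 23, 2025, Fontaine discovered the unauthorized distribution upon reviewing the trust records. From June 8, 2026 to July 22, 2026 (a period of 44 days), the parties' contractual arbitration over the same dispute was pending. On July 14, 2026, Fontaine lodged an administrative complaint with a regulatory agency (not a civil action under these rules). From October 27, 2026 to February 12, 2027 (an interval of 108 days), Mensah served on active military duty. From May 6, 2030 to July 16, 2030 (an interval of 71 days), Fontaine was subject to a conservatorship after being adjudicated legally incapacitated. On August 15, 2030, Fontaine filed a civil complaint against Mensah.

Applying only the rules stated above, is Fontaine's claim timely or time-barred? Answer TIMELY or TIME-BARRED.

TIMELY

The claim did not accrue until Fontaine discovered the injury on February 23, 2025; the June 18, 2021 act date does not start the clock under the stated rule.
Adding the 5 years base period to February 23, 2025 gives a deadline of February 23, 2030, before any tolling.
The period was tolled for 108 days by the defendant's active military service (October 27, 2026 to February 12, 2027), pushing the deadline to June 11, 2030.
The period was tolled for 71 days by the plaintiff's legal incapacity (May 6, 2030 to July 16, 2030), pushing the deadline to August 21, 2030.
Although a pending arbitration ran from June 8, 2026 to July 22, 2026, the stated rules do not make that a tolling event, so it is disregarded.
Nothing else in the chronology tolls or restarts the period.
Fontaine filed on August 15, 2030, before the August 21, 2030 deadline, so the action is timely.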